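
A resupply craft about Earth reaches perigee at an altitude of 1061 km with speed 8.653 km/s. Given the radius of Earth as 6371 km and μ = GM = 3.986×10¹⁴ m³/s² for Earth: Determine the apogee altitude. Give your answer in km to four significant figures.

apogee altitude ≈ 10810 km

r_p = 6371 + 1061 = 7432.0 km = 7.432×10⁶ m.
Specific energy ε = v²/2 − μ/r = -1.620×10⁷ J/kg, so a = −μ/(2ε) = 1.231×10⁷ m.
The apsides satisfy r_p + r_a = 2a, so the apogee radius is 2a − r_p = 1.718×10⁷ m = 17179 km.
Apogee altitude = 17179 − 6371 = 10808 km.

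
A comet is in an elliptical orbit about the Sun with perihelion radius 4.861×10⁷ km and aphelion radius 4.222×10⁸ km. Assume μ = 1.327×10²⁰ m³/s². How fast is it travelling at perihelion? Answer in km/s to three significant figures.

Semi-major axis a = (r_p + r_a)/2 = 2.3540×10⁸ km = 2.354×10¹¹ m.
Vis-viva: v² = μ(2/r − 1/a) = 1.327×10²⁰ × (4.114×10⁻¹¹ − 4.248×10⁻¹²) = 4.896×10⁹ m²/s².
v = 69970 m/s = 69.97 km/s.

v ≈ 70.0 km/s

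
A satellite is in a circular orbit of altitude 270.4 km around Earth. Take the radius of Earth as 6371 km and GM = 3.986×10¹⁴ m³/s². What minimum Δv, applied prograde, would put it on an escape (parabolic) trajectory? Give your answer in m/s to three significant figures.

r = 6371 + 270.4 = 6641.4 km = 6.6414×10⁶ m.
Circular speed v_c = √(μ/r) = 7747 m/s.
Escape speed v_esc = √(2μ/r) = √2 × v_c = 10960 m/s.
Δv = v_esc − v_c = 3209 m/s.

Δv ≈ 3210 m/s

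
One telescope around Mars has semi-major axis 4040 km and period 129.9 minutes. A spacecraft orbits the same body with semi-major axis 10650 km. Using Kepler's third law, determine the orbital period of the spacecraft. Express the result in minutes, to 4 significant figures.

Kepler's third law: T² ∝ a³, so T₂ = T₁ (a₂/a₁)^(3/2).
a₂/a₁ = 2.636, (a₂/a₁)^(3/2) = 4.280.
T₂ = 129.9 × 4.280 = 556.0 minutes.

T₂ ≈ 556.0 minutes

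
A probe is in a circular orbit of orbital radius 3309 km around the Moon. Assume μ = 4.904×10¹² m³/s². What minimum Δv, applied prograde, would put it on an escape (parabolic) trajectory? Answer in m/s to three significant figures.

r = 3309 km = 3.309×10⁶ m.
Circular speed v_c = √(μ/r) = 1217 m/s.
Escape speed v_esc = √(2μ/r) = √2 × v_c = 1722 m/s.
Δv = v_esc − v_c = 504.3 m/s.

Δv ≈ 504 m/s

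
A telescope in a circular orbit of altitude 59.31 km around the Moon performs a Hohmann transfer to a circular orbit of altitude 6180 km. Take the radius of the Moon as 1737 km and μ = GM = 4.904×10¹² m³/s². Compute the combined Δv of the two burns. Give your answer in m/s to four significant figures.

r₁ = 1737 + 59.31 = 1796.3 km = 1.7963×10⁶ m.
r₂ = 1737 + 6180 = 7917.0 km = 7.9170×10⁶ m.
Transfer ellipse a_t = (r₁ + r₂)/2 = 4.857×10⁶ m.
At r₁: circular v_c1 = √(μ/r₁) = 1652 m/s; transfer-perilune v_p = √[μ(2/r₁ − 1/a_t)] = 2110 m/s.
Δv₁ = v_p − v_c1 = 457.3 m/s.
At r₂: circular v_c2 = √(μ/r₂) = 787.0 m/s; transfer-apolune v_a = √[μ(2/r₂ − 1/a_t)] = 478.6 m/s.
Δv₂ = v_c2 − v_a = 308.4 m/s.
Total Δv = Δv₁ + Δv₂ = 765.7 m/s.

Δv_total ≈ 765.7 m/s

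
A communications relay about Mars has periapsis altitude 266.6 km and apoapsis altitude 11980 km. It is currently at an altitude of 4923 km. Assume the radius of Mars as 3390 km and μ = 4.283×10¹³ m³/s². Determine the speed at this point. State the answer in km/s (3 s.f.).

v ≈ 2.41 km/s

r_p = 3390 + 266.6 = 3656.6 km = 3.6566×10⁶ m.
r_a = 3390 + 11980 = 15370 km = 1.5370×10⁷ m.
r = 3390 + 4923 = 8313.0 km = 8.313×10⁶ m.
Semi-major axis a = (r_p + r_a)/2 = 9513.3 km = 9.513×10⁶ m.
Vis-viva: v² = μ(2/r − 1/a) = 4.283×10¹³ × (2.406×10⁻⁷ − 1.051×10⁻⁷) = 5.802×10⁶ m²/s².
v = 2409 m/s = 2.409 km/s.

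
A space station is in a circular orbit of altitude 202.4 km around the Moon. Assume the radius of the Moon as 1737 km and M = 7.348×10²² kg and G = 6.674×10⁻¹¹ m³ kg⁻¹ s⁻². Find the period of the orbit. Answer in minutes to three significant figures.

μ = GM = 6.674×10⁻¹¹ × 7.348×10²² = 4.904×10¹² m³/s².
r = 1737 + 202.4 = 1939.4 km = 1.9394×10⁶ m.
Kepler's third law: T = 2π√(r³/μ) = 2π√((1.939×10⁶)³ / 4.904×10¹²).
r³/μ = 1.487×10⁶ s², so T = 2π × 1.220×10³ = 7.663×10³ s.
Converting: 7.663×10³ s ÷ 60.00 = 127.7 minutes.

T ≈ 128 minutes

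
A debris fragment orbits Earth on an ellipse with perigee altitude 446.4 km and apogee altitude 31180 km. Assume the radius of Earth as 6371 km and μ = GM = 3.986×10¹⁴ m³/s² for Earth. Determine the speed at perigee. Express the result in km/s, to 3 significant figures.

v ≈ 9.95 km/s

r_p = 6371 + 446.4 = 6817.4 km = 6.8174×10⁶ m.
r_a = 6371 + 31180 = 37551 km = 3.7551×10⁷ m.
Semi-major axis a = (r_p + r_a)/2 = 22184 km = 2.218×10⁷ m.
Vis-viva: v² = μ(2/r − 1/a) = 3.986×10¹⁴ × (2.934×10⁻⁷ − 4.508×10⁻⁸) = 9.897×10⁷ m²/s².
v = 9948 m/s = 9.948 km/s.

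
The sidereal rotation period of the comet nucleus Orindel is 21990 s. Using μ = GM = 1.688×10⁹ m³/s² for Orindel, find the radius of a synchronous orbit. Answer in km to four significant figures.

r_sync ≈ 274.5 km

A synchronous orbit has period T, so by Kepler's third law a = (μT²/4π²)^(1/3).
μT²/4π² = 1.688×10⁹ × (2.199×10⁴)² / 39.48 = 2.068×10¹⁶ m³.
a = 2.745×10⁵ m = 274.47 km.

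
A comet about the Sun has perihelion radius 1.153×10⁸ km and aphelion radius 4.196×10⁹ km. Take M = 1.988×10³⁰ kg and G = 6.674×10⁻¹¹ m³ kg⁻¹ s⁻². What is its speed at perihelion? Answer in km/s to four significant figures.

μ = GM = 6.674×10⁻¹¹ × 1.988×10³⁰ = 1.327×10²⁰ m³/s².
Semi-major axis a = (r_p + r_a)/2 = 2.1556×10⁹ km = 2.156×10¹² m.
Vis-viva: v² = μ(2/r − 1/a) = 1.327×10²⁰ × (1.735×10⁻¹¹ − 4.639×10⁻¹³) = 2.240×10⁹ m²/s².
v = 47330 m/s = 47.33 km/s.

v ≈ 47.33 km/s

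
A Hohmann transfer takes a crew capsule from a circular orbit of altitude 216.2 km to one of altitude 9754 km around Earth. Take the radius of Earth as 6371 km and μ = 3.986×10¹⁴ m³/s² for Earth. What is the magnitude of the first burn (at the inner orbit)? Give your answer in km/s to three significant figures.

Δv ≈ 1.49 km/s

r₁ = 6371 + 216.2 = 6587.2 km = 6.5872×10⁶ m.
r₂ = 6371 + 9754 = 16125 km = 1.6125×10⁷ m.
Transfer ellipse a_t = (r₁ + r₂)/2 = 1.136×10⁷ m.
At r₁: circular v_c1 = √(μ/r₁) = 7779 m/s; transfer-perigee v_p = √[μ(2/r₁ − 1/a_t)] = 9269 m/s.
Δv₁ = v_p − v_c1 = 1491 m/s.
= 1.491 km/s.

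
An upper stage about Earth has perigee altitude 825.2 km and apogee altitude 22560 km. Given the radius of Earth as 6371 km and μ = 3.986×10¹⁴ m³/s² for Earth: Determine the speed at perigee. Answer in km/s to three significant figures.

r_p = 6371 + 825.2 = 7196.2 km = 7.1962×10⁶ m.
r_a = 6371 + 22560 = 28931 km = 2.8931×10⁷ m.
Semi-major axis a = (r_p + r_a)/2 = 18064 km = 1.806×10⁷ m.
Vis-viva: v² = μ(2/r − 1/a) = 3.986×10¹⁴ × (2.779×10⁻⁷ − 5.536×10⁻⁸) = 8.871×10⁷ m²/s².
v = 9419 m/s = 9.419 km/s.

v ≈ 9.42 km/s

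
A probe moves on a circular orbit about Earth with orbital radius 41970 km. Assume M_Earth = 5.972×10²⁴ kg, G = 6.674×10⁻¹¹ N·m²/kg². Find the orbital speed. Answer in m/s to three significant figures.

v ≈ 3080 m/s

μ = GM = 6.674×10⁻¹¹ × 5.972×10²⁴ = 3.986×10¹⁴ m³/s².
r = 41970 km = 4.197×10⁷ m.
For a circular orbit v = √(μ/r) = √(3.986×10¹⁴ / 4.197×10⁷) = √(9.497×10⁶) = 3082 m/s.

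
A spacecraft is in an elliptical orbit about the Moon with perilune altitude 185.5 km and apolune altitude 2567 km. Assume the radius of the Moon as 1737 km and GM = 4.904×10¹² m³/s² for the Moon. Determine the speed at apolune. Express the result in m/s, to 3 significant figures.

v ≈ 839 m/s

r_p = 1737 + 185.5 = 1922.5 km = 1.9225×10⁶ m.
r_a = 1737 + 2567 = 4304.0 km = 4.3040×10⁶ m.
Semi-major axis a = (r_p + r_a)/2 = 3113.2 km = 3.113×10⁶ m.
Vis-viva: v² = μ(2/r − 1/a) = 4.904×10¹² × (4.647×10⁻⁷ − 3.212×10⁻⁷) = 7.036×10⁵ m²/s².
v = 838.8 m/s.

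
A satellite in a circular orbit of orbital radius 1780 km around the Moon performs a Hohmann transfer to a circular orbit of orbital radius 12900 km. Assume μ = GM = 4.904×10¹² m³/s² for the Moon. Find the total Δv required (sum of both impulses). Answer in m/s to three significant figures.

Δv_total ≈ 854 m/s

r₁ = 1780 km = 1.780×10⁶ m.
r₂ = 12900 km = 1.290×10⁷ m.
Transfer ellipse a_t = (r₁ + r₂)/2 = 7.340×10⁶ m.
At r₁: circular v_c1 = √(μ/r₁) = 1660 m/s; transfer-perilune v_p = √[μ(2/r₁ − 1/a_t)] = 2200 m/s.
Δv₁ = v_p − v_c1 = 540.6 m/s.
At r₂: circular v_c2 = √(μ/r₂) = 616.6 m/s; transfer-apolune v_a = √[μ(2/r₂ − 1/a_t)] = 303.6 m/s.
Δv₂ = v_c2 − v_a = 312.9 m/s.
Total Δv = Δv₁ + Δv₂ = 853.6 m/s.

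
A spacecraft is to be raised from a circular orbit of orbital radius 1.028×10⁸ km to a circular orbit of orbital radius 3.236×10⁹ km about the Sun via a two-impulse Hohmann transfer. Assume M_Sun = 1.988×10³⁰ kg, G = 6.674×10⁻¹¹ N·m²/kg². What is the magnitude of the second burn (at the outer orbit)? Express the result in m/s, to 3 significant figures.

μ = GM = 6.674×10⁻¹¹ × 1.988×10³⁰ = 1.327×10²⁰ m³/s².
r₁ = 1.028×10⁸ km = 1.028×10¹¹ m.
r₂ = 3.236×10⁹ km = 3.236×10¹² m.
Transfer ellipse a_t = (r₁ + r₂)/2 = 1.669×10¹² m.
At r₁: circular v_c1 = √(μ/r₁) = 35930 m/s; transfer-perihelion v_p = √[μ(2/r₁ − 1/a_t)] = 50020 m/s.
At r₂: circular v_c2 = √(μ/r₂) = 6403 m/s; transfer-aphelion v_a = √[μ(2/r₂ − 1/a_t)] = 1589 m/s.
Δv₂ = v_c2 − v_a = 4814 m/s.

Δv ≈ 4810 m/s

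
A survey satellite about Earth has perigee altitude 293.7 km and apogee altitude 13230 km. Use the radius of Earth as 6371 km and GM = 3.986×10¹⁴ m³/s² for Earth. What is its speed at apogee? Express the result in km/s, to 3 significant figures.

r_p = 6371 + 293.7 = 6664.7 km = 6.6647×10⁶ m.
r_a = 6371 + 13230 = 19601 km = 1.9601×10⁷ m.
Semi-major axis a = (r_p + r_a)/2 = 13133 km = 1.313×10⁷ m.
Vis-viva: v² = μ(2/r − 1/a) = 3.986×10¹⁴ × (1.020×10⁻⁷ − 7.614×10⁻⁸) = 1.032×10⁷ m²/s².
v = 3212 m/s = 3.212 km/s.

v ≈ 3.21 km/s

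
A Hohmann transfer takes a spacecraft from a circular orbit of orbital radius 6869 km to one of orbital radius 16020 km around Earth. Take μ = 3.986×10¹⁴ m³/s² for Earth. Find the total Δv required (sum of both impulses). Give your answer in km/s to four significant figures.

Δv_total ≈ 2.519 km/s

r₁ = 6869 km = 6.869×10⁶ m.
r₂ = 16020 km = 1.602×10⁷ m.
Transfer ellipse a_t = (r₁ + r₂)/2 = 1.144×10⁷ m.
At r₁: circular v_c1 = √(μ/r₁) = 7618 m/s; transfer-perigee v_p = √[μ(2/r₁ − 1/a_t)] = 9013 m/s.
Δv₁ = v_p − v_c1 = 1395 m/s.
At r₂: circular v_c2 = √(μ/r₂) = 4988 m/s; transfer-apogee v_a = √[μ(2/r₂ − 1/a_t)] = 3864 m/s.
Δv₂ = v_c2 − v_a = 1124 m/s.
Total Δv = Δv₁ + Δv₂ = 2519 m/s = 2.519 km/s.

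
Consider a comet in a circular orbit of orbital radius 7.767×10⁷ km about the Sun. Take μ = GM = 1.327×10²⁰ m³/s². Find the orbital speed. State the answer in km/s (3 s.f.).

r = 7.767×10⁷ km = 7.767×10¹⁰ m.
For a circular orbit v = √(μ/r) = √(1.327×10²⁰ / 7.767×10¹⁰) = √(1.709×10⁹) = 41330 m/s.
That is 41.33 km/s.

v ≈ 41.3 km/s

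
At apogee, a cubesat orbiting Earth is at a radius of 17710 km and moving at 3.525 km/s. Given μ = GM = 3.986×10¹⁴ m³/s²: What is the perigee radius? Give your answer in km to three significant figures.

perigee radius ≈ 6750 km

r_a = 1.771×10⁷ m.
Specific energy ε = v²/2 − μ/r = -1.629×10⁷ J/kg, so a = −μ/(2ε) = 1.223×10⁷ m.
The apsides satisfy r_p + r_a = 2a, so the perigee radius is 2a − r_a = 6.753×10⁶ m = 6752.6 km.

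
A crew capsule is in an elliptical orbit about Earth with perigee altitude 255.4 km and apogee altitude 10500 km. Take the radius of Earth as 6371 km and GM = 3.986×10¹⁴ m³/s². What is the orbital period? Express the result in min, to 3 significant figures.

r_p = 6371 + 255.4 = 6626.4 km = 6.6264×10⁶ m.
r_a = 6371 + 10500 = 16871 km = 1.6871×10⁷ m.
Semi-major axis a = (r_p + r_a)/2 = (6626.4 + 16871)/2 = 11749 km = 1.175×10⁷ m.
By Kepler's third law T = 2π√(a³/μ) = 2π × 2.017×10³ = 1.267×10⁴ s.
= 211.2 min.

T ≈ 211 min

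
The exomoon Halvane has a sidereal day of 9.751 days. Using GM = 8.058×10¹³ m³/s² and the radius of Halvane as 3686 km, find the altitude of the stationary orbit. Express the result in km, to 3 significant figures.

h_sync ≈ 1.09×10⁵ km

T = 9.751 days = 8.425×10⁵ s.
A synchronous orbit has period T, so by Kepler's third law a = (μT²/4π²)^(1/3).
μT²/4π² = 8.058×10¹³ × (8.425×10⁵)² / 39.48 = 1.449×10²⁴ m³.
a = 1.132×10⁸ m = 1.1315×10⁵ km.
Altitude h = a − R = 1.1315×10⁵ − 3686 = 1.0947×10⁵ km.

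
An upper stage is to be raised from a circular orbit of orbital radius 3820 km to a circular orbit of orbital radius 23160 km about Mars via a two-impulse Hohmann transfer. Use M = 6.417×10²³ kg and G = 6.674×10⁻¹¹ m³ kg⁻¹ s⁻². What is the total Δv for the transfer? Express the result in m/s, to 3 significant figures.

Δv_total ≈ 1680 m/s

μ = GM = 6.674×10⁻¹¹ × 6.417×10²³ = 4.283×10¹³ m³/s².
r₁ = 3820 km = 3.820×10⁶ m.
r₂ = 23160 km = 2.316×10⁷ m.
Transfer ellipse a_t = (r₁ + r₂)/2 = 1.349×10⁷ m.
At r₁: circular v_c1 = √(μ/r₁) = 3348 m/s; transfer-periapsis v_p = √[μ(2/r₁ − 1/a_t)] = 4387 m/s.
Δv₁ = v_p − v_c1 = 1039 m/s.
At r₂: circular v_c2 = √(μ/r₂) = 1360 m/s; transfer-apoapsis v_a = √[μ(2/r₂ − 1/a_t)] = 723.6 m/s.
Δv₂ = v_c2 − v_a = 636.2 m/s.
Total Δv = Δv₁ + Δv₂ = 1675 m/s.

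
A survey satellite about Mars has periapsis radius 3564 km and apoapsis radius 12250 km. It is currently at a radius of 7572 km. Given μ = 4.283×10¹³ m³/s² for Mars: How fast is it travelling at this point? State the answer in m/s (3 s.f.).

Semi-major axis a = (r_p + r_a)/2 = 7907.0 km = 7.907×10⁶ m.
Vis-viva: v² = μ(2/r − 1/a) = 4.283×10¹³ × (2.641×10⁻⁷ − 1.265×10⁻⁷) = 5.896×10⁶ m²/s².
v = 2428 m/s.

v ≈ 2430 m/s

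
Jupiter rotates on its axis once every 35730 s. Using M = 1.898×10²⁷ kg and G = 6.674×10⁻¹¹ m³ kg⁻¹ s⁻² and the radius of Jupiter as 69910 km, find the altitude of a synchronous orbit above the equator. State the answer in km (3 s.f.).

μ = GM = 6.674×10⁻¹¹ × 1.898×10²⁷ = 1.267×10¹⁷ m³/s².
A synchronous orbit has period T, so by Kepler's third law a = (μT²/4π²)^(1/3).
μT²/4π² = 1.267×10¹⁷ × (3.573×10⁴)² / 39.48 = 4.096×10²⁴ m³.
a = 1.600×10⁸ m = 1.6000×10⁵ km.
Altitude h = a − R = 1.6000×10⁵ − 69910 = 90094 km.

h_sync ≈ 90100 km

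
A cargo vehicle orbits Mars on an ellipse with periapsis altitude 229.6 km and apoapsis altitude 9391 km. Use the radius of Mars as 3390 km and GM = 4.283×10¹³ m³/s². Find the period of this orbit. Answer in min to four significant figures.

r_p = 3390 + 229.6 = 3619.6 km = 3.6196×10⁶ m.
r_a = 3390 + 9391 = 12781 km = 1.2781×10⁷ m.
Semi-major axis a = (r_p + r_a)/2 = (3619.6 + 12781)/2 = 8200.3 km = 8.200×10⁶ m.
By Kepler's third law T = 2π√(a³/μ) = 2π × 3.588×10³ = 2.255×10⁴ s.
= 375.8 min.

T ≈ 375.8 min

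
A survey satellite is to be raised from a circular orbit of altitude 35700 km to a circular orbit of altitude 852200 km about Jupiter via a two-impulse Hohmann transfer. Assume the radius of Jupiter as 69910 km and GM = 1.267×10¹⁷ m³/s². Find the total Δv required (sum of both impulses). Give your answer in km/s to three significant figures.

Δv_total ≈ 18.2 km/s

r₁ = 69910 + 35700 = 105610 km = 1.0561×10⁸ m.
r₂ = 69910 + 852200 = 922110 km = 9.2211×10⁸ m.
Transfer ellipse a_t = (r₁ + r₂)/2 = 5.139×10⁸ m.
At r₁: circular v_c1 = √(μ/r₁) = 34640 m/s; transfer-perijove v_p = √[μ(2/r₁ − 1/a_t)] = 46400 m/s.
Δv₁ = v_p − v_c1 = 11760 m/s.
At r₂: circular v_c2 = √(μ/r₂) = 11720 m/s; transfer-apojove v_a = √[μ(2/r₂ − 1/a_t)] = 5314 m/s.
Δv₂ = v_c2 − v_a = 6408 m/s.
Total Δv = Δv₁ + Δv₂ = 18170 m/s = 18.17 km/s.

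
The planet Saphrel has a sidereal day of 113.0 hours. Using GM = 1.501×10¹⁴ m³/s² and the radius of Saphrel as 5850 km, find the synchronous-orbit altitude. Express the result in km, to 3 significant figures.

T = 113.0 hours = 4.068×10⁵ s.
A synchronous orbit has period T, so by Kepler's third law a = (μT²/4π²)^(1/3).
μT²/4π² = 1.501×10¹⁴ × (4.068×10⁵)² / 39.48 = 6.292×10²³ m³.
a = 8.569×10⁷ m = 85690 km.
Altitude h = a − R = 85690 − 5850 = 79840 km.

h_sync ≈ 79800 km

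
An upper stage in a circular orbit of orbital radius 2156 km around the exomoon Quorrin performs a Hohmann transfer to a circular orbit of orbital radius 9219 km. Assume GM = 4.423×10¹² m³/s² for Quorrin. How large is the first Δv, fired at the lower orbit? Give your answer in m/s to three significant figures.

Δv ≈ 391 m/s

r₁ = 2156 km = 2.156×10⁶ m.
r₂ = 9219 km = 9.219×10⁶ m.
Transfer ellipse a_t = (r₁ + r₂)/2 = 5.688×10⁶ m.
At r₁: circular v_c1 = √(μ/r₁) = 1432 m/s; transfer-periapsis v_p = √[μ(2/r₁ − 1/a_t)] = 1824 m/s.
Δv₁ = v_p − v_c1 = 391.2 m/s.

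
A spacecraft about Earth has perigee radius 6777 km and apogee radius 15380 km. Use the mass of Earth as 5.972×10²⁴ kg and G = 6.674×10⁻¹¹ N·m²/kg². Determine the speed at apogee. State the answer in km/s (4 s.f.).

μ = GM = 6.674×10⁻¹¹ × 5.972×10²⁴ = 3.986×10¹⁴ m³/s².
Semi-major axis a = (r_p + r_a)/2 = 11078 km = 1.108×10⁷ m.
Vis-viva: v² = μ(2/r − 1/a) = 3.986×10¹⁴ × (1.300×10⁻⁷ − 9.026×10⁻⁸) = 1.585×10⁷ m²/s².
v = 3982 m/s = 3.982 km/s.

v ≈ 3.982 km/s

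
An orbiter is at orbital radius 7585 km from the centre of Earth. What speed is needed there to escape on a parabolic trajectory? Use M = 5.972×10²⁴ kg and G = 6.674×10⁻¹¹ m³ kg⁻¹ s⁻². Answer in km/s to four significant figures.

μ = GM = 6.674×10⁻¹¹ × 5.972×10²⁴ = 3.986×10¹⁴ m³/s².
r = 7585 km = 7.585×10⁶ m.
Escape speed v_esc = √(2μ/r) = √(2 × 3.986×10¹⁴ / 7.585×10⁶) = √(1.051×10⁸) = 10250 m/s.
= 10.25 km/s.

v_esc ≈ 10.25 km/s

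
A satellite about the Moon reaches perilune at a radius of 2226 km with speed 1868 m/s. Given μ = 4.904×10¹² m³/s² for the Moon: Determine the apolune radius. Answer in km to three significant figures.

apolune radius ≈ 8470 km

r_p = 2.226×10⁶ m.
Specific energy ε = v²/2 − μ/r = -4.583×10⁵ J/kg, so a = −μ/(2ε) = 5.350×10⁶ m.
The apsides satisfy r_p + r_a = 2a, so the apolune radius is 2a − r_p = 8.473×10⁶ m = 8473.4 km.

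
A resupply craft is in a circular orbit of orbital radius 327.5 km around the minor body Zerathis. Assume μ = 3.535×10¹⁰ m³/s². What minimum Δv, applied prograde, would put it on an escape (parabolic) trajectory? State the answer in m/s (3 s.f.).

Δv ≈ 136 m/s

r = 327.5 km = 3.275×10⁵ m.
Circular speed v_c = √(μ/r) = 328.5 m/s.
Escape speed v_esc = √(2μ/r) = √2 × v_c = 464.6 m/s.
Δv = v_esc − v_c = 136.1 m/s.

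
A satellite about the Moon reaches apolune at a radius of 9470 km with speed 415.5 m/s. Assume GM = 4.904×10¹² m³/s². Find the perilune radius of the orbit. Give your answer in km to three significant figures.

perilune radius ≈ 1890 km

r_a = 9.470×10⁶ m.
Specific energy ε = v²/2 − μ/r = -4.315×10⁵ J/kg, so a = −μ/(2ε) = 5.682×10⁶ m.
The apsides satisfy r_p + r_a = 2a, so the perilune radius is 2a − r_a = 1.894×10⁶ m = 1894.3 km.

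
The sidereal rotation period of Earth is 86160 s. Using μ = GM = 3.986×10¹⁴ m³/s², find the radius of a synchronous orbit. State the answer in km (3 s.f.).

A synchronous orbit has period T, so by Kepler's third law a = (μT²/4π²)^(1/3).
μT²/4π² = 3.986×10¹⁴ × (8.616×10⁴)² / 39.48 = 7.495×10²² m³.
a = 4.216×10⁷ m = 42163 km.

r_sync ≈ 42200 km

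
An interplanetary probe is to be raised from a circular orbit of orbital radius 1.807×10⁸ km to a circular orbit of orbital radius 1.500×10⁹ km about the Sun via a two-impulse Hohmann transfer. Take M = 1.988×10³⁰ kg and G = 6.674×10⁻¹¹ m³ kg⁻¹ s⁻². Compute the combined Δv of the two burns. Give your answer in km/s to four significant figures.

μ = GM = 6.674×10⁻¹¹ × 1.988×10³⁰ = 1.327×10²⁰ m³/s².
r₁ = 1.807×10⁸ km = 1.807×10¹¹ m.
r₂ = 1.500×10⁹ km = 1.500×10¹² m.
Transfer ellipse a_t = (r₁ + r₂)/2 = 8.404×10¹¹ m.
At r₁: circular v_c1 = √(μ/r₁) = 27100 m/s; transfer-perihelion v_p = √[μ(2/r₁ − 1/a_t)] = 36200 m/s.
Δv₁ = v_p − v_c1 = 9105 m/s.
At r₂: circular v_c2 = √(μ/r₂) = 9405 m/s; transfer-aphelion v_a = √[μ(2/r₂ − 1/a_t)] = 4361 m/s.
Δv₂ = v_c2 − v_a = 5044 m/s.
Total Δv = Δv₁ + Δv₂ = 14150 m/s = 14.15 km/s.

Δv_total ≈ 14.15 km/s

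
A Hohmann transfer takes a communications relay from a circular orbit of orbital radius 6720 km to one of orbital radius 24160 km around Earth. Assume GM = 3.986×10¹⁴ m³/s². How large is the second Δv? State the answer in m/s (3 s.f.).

Δv ≈ 1380 m/s

r₁ = 6720 km = 6.720×10⁶ m.
r₂ = 24160 km = 2.416×10⁷ m.
Transfer ellipse a_t = (r₁ + r₂)/2 = 1.544×10⁷ m.
At r₁: circular v_c1 = √(μ/r₁) = 7702 m/s; transfer-perigee v_p = √[μ(2/r₁ − 1/a_t)] = 9634 m/s.
At r₂: circular v_c2 = √(μ/r₂) = 4062 m/s; transfer-apogee v_a = √[μ(2/r₂ − 1/a_t)] = 2680 m/s.
Δv₂ = v_c2 − v_a = 1382 m/s.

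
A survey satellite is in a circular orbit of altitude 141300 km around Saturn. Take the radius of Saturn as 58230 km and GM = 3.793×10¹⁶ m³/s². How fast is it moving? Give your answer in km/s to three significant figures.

r = 58230 + 141300 = 199530 km = 1.9953×10⁸ m.
For a circular orbit v = √(μ/r) = √(3.793×10¹⁶ / 1.995×10⁸) = √(1.901×10⁸) = 13790 m/s.
That is 13.79 km/s.

v ≈ 13.8 km/s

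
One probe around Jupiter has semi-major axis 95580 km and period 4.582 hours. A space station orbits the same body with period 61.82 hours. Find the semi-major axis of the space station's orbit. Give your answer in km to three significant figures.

a₂ ≈ 5.42×10⁵ km

Kepler's third law: a³ ∝ T², so a₂ = a₁ (T₂/T₁)^(2/3).
T₂/T₁ = 13.49, (T₂/T₁)^(2/3) = 5.667.
a₂ = 95580 × 5.667 = 5.417×10⁵ km.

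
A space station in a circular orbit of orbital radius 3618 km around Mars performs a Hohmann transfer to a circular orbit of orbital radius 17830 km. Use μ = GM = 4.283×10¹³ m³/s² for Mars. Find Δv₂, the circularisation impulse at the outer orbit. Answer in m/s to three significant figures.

r₁ = 3618 km = 3.618×10⁶ m.
r₂ = 17830 km = 1.783×10⁷ m.
Transfer ellipse a_t = (r₁ + r₂)/2 = 1.072×10⁷ m.
At r₁: circular v_c1 = √(μ/r₁) = 3441 m/s; transfer-periapsis v_p = √[μ(2/r₁ − 1/a_t)] = 4436 m/s.
At r₂: circular v_c2 = √(μ/r₂) = 1550 m/s; transfer-apoapsis v_a = √[μ(2/r₂ − 1/a_t)] = 900.2 m/s.
Δv₂ = v_c2 − v_a = 649.6 m/s.

Δv ≈ 650 m/s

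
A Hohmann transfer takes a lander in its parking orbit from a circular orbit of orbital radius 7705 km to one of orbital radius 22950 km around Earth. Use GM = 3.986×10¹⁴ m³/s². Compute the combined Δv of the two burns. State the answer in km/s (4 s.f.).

Δv_total ≈ 2.821 km/s

r₁ = 7705 km = 7.705×10⁶ m.
r₂ = 22950 km = 2.295×10⁷ m.
Transfer ellipse a_t = (r₁ + r₂)/2 = 1.533×10⁷ m.
At r₁: circular v_c1 = √(μ/r₁) = 7193 m/s; transfer-perigee v_p = √[μ(2/r₁ − 1/a_t)] = 8801 m/s.
Δv₁ = v_p − v_c1 = 1609 m/s.
At r₂: circular v_c2 = √(μ/r₂) = 4168 m/s; transfer-apogee v_a = √[μ(2/r₂ − 1/a_t)] = 2955 m/s.
Δv₂ = v_c2 − v_a = 1213 m/s.
Total Δv = Δv₁ + Δv₂ = 2821 m/s = 2.821 km/s.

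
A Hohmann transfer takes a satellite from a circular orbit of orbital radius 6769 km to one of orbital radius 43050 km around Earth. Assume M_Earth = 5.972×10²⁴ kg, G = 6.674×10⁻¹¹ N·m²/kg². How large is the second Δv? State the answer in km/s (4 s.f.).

μ = GM = 6.674×10⁻¹¹ × 5.972×10²⁴ = 3.986×10¹⁴ m³/s².
r₁ = 6769 km = 6.769×10⁶ m.
r₂ = 43050 km = 4.305×10⁷ m.
Transfer ellipse a_t = (r₁ + r₂)/2 = 2.491×10⁷ m.
At r₁: circular v_c1 = √(μ/r₁) = 7673 m/s; transfer-perigee v_p = √[μ(2/r₁ − 1/a_t)] = 10090 m/s.
At r₂: circular v_c2 = √(μ/r₂) = 3043 m/s; transfer-apogee v_a = √[μ(2/r₂ − 1/a_t)] = 1586 m/s.
Δv₂ = v_c2 − v_a = 1457 m/s.
= 1.457 km/s.

Δv ≈ 1.457 km/s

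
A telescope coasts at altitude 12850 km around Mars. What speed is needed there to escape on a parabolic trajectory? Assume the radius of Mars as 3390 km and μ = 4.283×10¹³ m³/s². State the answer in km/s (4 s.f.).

r = 3390 + 12850 = 16240 km = 1.6240×10⁷ m.
Escape speed v_esc = √(2μ/r) = √(2 × 4.283×10¹³ / 1.624×10⁷) = √(5.275×10⁶) = 2297 m/s.
= 2.297 km/s.

v_esc ≈ 2.297 km/s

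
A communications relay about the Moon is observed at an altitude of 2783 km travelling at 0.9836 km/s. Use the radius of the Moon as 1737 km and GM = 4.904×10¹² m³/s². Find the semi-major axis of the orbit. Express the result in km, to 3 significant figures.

a ≈ 4080 km

r = 1737 + 2783 = 4520.0 km = 4.520×10⁶ m.
Vis-viva rearranged: 1/a = 2/r − v²/μ = 4.425×10⁻⁷ − 1.973×10⁻⁷ = 2.452×10⁻⁷ m⁻¹.
a = 4.078×10⁶ m = 4078.4 km.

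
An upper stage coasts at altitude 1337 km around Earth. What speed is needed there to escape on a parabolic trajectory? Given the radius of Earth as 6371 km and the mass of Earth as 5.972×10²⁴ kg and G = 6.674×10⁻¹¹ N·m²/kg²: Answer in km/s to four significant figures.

v_esc ≈ 10.17 km/s

μ = GM = 6.674×10⁻¹¹ × 5.972×10²⁴ = 3.986×10¹⁴ m³/s².
r = 6371 + 1337 = 7708.0 km = 7.7080×10⁶ m.
Escape speed v_esc = √(2μ/r) = √(2 × 3.986×10¹⁴ / 7.708×10⁶) = √(1.034×10⁸) = 10170 m/s.
= 10.17 km/s.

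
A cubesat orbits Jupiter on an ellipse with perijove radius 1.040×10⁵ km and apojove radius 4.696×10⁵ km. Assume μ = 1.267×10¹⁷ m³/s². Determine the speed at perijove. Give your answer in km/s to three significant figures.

Semi-major axis a = (r_p + r_a)/2 = 2.8680×10⁵ km = 2.868×10⁸ m.
Vis-viva: v² = μ(2/r − 1/a) = 1.267×10¹⁷ × (1.923×10⁻⁸ − 3.487×10⁻⁹) = 1.995×10⁹ m²/s².
v = 44660 m/s = 44.66 km/s.

v ≈ 44.7 km/s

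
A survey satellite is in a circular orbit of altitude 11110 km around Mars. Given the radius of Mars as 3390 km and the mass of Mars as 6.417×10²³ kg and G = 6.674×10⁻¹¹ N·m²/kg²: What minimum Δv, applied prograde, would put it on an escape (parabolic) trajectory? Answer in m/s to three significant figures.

Δv ≈ 712 m/s

μ = GM = 6.674×10⁻¹¹ × 6.417×10²³ = 4.283×10¹³ m³/s².
r = 3390 + 11110 = 14500 km = 1.4500×10⁷ m.
Circular speed v_c = √(μ/r) = 1719 m/s.
Escape speed v_esc = √(2μ/r) = √2 × v_c = 2430 m/s.
Δv = v_esc − v_c = 711.9 m/s.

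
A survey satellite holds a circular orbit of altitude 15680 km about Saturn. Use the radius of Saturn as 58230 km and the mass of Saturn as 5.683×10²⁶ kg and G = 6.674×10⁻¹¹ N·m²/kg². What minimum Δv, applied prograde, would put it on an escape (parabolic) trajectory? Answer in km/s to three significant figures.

Δv ≈ 9.38 km/s

μ = GM = 6.674×10⁻¹¹ × 5.683×10²⁶ = 3.793×10¹⁶ m³/s².
r = 58230 + 15680 = 73910 km = 7.3910×10⁷ m.
Circular speed v_c = √(μ/r) = 22650 m/s.
Escape speed v_esc = √(2μ/r) = √2 × v_c = 32040 m/s.
Δv = v_esc − v_c = 9383 m/s = 9.383 km/s.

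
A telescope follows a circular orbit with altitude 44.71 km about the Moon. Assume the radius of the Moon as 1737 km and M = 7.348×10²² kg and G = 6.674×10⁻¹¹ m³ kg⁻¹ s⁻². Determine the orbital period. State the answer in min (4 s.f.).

μ = GM = 6.674×10⁻¹¹ × 7.348×10²² = 4.904×10¹² m³/s².
r = 1737 + 44.71 = 1781.7 km = 1.7817×10⁶ m.
Kepler's third law: T = 2π√(r³/μ) = 2π√((1.782×10⁶)³ / 4.904×10¹²).
r³/μ = 1.153×10⁶ s², so T = 2π × 1.074×10³ = 6.748×10³ s.
Converting: 6.748×10³ s ÷ 60.00 = 112.5 min.

T ≈ 112.5 min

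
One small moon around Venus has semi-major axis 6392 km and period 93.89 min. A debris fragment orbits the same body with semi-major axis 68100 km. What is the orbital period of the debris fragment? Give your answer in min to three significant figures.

T₂ ≈ 3270 min

Kepler's third law: T² ∝ a³, so T₂ = T₁ (a₂/a₁)^(3/2).
a₂/a₁ = 10.65, (a₂/a₁)^(3/2) = 34.77.
T₂ = 93.89 × 34.77 = 3265 min.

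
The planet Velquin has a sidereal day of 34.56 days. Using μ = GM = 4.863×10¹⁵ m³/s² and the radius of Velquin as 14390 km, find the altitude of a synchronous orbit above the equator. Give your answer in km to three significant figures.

T = 34.56 days = 2.986×10⁶ s.
A synchronous orbit has period T, so by Kepler's third law a = (μT²/4π²)^(1/3).
μT²/4π² = 4.863×10¹⁵ × (2.986×10⁶)² / 39.48 = 1.098×10²⁷ m³.
a = 1.032×10⁹ m = 1.0317×10⁶ km.
Altitude h = a − R = 1.0317×10⁶ − 14390 = 1.0174×10⁶ km.

h_sync ≈ 1.02×10⁶ km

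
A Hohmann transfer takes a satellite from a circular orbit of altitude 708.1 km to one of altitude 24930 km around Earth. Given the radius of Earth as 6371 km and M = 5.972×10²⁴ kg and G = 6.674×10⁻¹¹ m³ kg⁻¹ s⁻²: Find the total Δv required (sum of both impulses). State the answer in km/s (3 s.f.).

μ = GM = 6.674×10⁻¹¹ × 5.972×10²⁴ = 3.986×10¹⁴ m³/s².
r₁ = 6371 + 708.1 = 7079.1 km = 7.0791×10⁶ m.
r₂ = 6371 + 24930 = 31301 km = 3.1301×10⁷ m.
Transfer ellipse a_t = (r₁ + r₂)/2 = 1.919×10⁷ m.
At r₁: circular v_c1 = √(μ/r₁) = 7504 m/s; transfer-perigee v_p = √[μ(2/r₁ − 1/a_t)] = 9583 m/s.
Δv₁ = v_p − v_c1 = 2080 m/s.
At r₂: circular v_c2 = √(μ/r₂) = 3568 m/s; transfer-apogee v_a = √[μ(2/r₂ − 1/a_t)] = 2167 m/s.
Δv₂ = v_c2 − v_a = 1401 m/s.
Total Δv = Δv₁ + Δv₂ = 3481 m/s = 3.481 km/s.

Δv_total ≈ 3.48 km/s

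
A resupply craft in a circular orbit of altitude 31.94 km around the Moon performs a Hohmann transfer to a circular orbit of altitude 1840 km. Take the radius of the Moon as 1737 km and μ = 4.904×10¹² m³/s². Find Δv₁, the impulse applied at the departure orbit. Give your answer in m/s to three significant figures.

r₁ = 1737 + 31.94 = 1768.9 km = 1.7689×10⁶ m.
r₂ = 1737 + 1840 = 3577.0 km = 3.5770×10⁶ m.
Transfer ellipse a_t = (r₁ + r₂)/2 = 2.673×10⁶ m.
At r₁: circular v_c1 = √(μ/r₁) = 1665 m/s; transfer-perilune v_p = √[μ(2/r₁ − 1/a_t)] = 1926 m/s.
Δv₁ = v_p − v_c1 = 261.1 m/s.

Δv ≈ 261 m/s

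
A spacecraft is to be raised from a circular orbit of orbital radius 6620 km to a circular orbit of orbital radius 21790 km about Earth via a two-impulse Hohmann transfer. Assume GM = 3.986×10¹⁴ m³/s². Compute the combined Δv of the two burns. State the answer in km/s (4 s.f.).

Δv_total ≈ 3.208 km/s

r₁ = 6620 km = 6.620×10⁶ m.
r₂ = 21790 km = 2.179×10⁷ m.
Transfer ellipse a_t = (r₁ + r₂)/2 = 1.420×10⁷ m.
At r₁: circular v_c1 = √(μ/r₁) = 7760 m/s; transfer-perigee v_p = √[μ(2/r₁ − 1/a_t)] = 9611 m/s.
Δv₁ = v_p − v_c1 = 1851 m/s.
At r₂: circular v_c2 = √(μ/r₂) = 4277 m/s; transfer-apogee v_a = √[μ(2/r₂ − 1/a_t)] = 2920 m/s.
Δv₂ = v_c2 − v_a = 1357 m/s.
Total Δv = Δv₁ + Δv₂ = 3208 m/s = 3.208 km/s.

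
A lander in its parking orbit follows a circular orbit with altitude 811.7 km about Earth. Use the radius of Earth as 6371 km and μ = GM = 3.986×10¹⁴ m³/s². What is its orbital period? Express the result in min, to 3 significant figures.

T ≈ 101 min

r = 6371 + 811.7 = 7182.7 km = 7.1827×10⁶ m.
Kepler's third law: T = 2π√(r³/μ) = 2π√((7.183×10⁶)³ / 3.986×10¹⁴).
r³/μ = 9.297×10⁵ s², so T = 2π × 9.642×10² = 6.058×10³ s.
Converting: 6.058×10³ s ÷ 60.00 = 101.0 min.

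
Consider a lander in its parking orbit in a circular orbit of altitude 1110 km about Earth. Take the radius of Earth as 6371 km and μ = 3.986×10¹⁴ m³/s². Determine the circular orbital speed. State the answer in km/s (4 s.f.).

v ≈ 7.299 km/s

r = 6371 + 1110 = 7481.0 km = 7.4810×10⁶ m.
For a circular orbit v = √(μ/r) = √(3.986×10¹⁴ / 7.481×10⁶) = √(5.328×10⁷) = 7299 m/s.
That is 7.299 km/s.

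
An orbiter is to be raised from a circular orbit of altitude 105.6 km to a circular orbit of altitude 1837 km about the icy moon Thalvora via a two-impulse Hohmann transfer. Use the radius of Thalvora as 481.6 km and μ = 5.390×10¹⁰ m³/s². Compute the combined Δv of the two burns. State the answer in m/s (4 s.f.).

r₁ = 481.6 + 105.6 = 587.20 km = 5.8720×10⁵ m.
r₂ = 481.6 + 1837 = 2318.6 km = 2.3186×10⁶ m.
Transfer ellipse a_t = (r₁ + r₂)/2 = 1.453×10⁶ m.
At r₁: circular v_c1 = √(μ/r₁) = 303.0 m/s; transfer-periapsis v_p = √[μ(2/r₁ − 1/a_t)] = 382.7 m/s.
Δv₁ = v_p − v_c1 = 79.76 m/s.
At r₂: circular v_c2 = √(μ/r₂) = 152.5 m/s; transfer-apoapsis v_a = √[μ(2/r₂ − 1/a_t)] = 96.93 m/s.
Δv₂ = v_c2 − v_a = 55.54 m/s.
Total Δv = Δv₁ + Δv₂ = 135.3 m/s.

Δv_total ≈ 135.3 m/s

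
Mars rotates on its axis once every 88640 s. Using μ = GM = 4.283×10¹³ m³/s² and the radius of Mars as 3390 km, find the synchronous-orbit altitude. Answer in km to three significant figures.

A synchronous orbit has period T, so by Kepler's third law a = (μT²/4π²)^(1/3).
μT²/4π² = 4.283×10¹³ × (8.864×10⁴)² / 39.48 = 8.524×10²¹ m³.
a = 2.043×10⁷ m = 20428 km.
Altitude h = a − R = 20428 − 3390 = 17038 km.

h_sync ≈ 17000 km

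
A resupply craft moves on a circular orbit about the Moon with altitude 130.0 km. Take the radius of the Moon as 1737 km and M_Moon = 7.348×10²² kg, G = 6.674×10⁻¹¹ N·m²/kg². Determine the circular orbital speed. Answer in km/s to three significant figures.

v ≈ 1.62 km/s

μ = GM = 6.674×10⁻¹¹ × 7.348×10²² = 4.904×10¹² m³/s².
r = 1737 + 130.0 = 1867.0 km = 1.8670×10⁶ m.
For a circular orbit v = √(μ/r) = √(4.904×10¹² / 1.867×10⁶) = √(2.627×10⁶) = 1621 m/s.
That is 1.621 km/s.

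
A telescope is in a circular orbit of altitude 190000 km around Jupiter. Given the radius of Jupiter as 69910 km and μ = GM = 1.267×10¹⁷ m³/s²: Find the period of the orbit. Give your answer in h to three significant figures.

T ≈ 20.5 h

r = 69910 + 190000 = 259910 km = 2.5991×10⁸ m.
Kepler's third law: T = 2π√(r³/μ) = 2π√((2.599×10⁸)³ / 1.267×10¹⁷).
r³/μ = 1.386×10⁸ s², so T = 2π × 1.177×10⁴ = 7.396×10⁴ s.
Converting: 7.396×10⁴ s ÷ 3600 = 20.55 h.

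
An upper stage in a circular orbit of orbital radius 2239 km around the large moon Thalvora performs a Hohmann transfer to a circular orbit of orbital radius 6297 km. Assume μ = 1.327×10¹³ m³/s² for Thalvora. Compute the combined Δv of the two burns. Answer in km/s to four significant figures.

Δv_total ≈ 0.9228 km/s

r₁ = 2239 km = 2.239×10⁶ m.
r₂ = 6297 km = 6.297×10⁶ m.
Transfer ellipse a_t = (r₁ + r₂)/2 = 4.268×10⁶ m.
At r₁: circular v_c1 = √(μ/r₁) = 2434 m/s; transfer-periapsis v_p = √[μ(2/r₁ − 1/a_t)] = 2957 m/s.
Δv₁ = v_p − v_c1 = 522.6 m/s.
At r₂: circular v_c2 = √(μ/r₂) = 1452 m/s; transfer-apoapsis v_a = √[μ(2/r₂ − 1/a_t)] = 1051 m/s.
Δv₂ = v_c2 − v_a = 400.2 m/s.
Total Δv = Δv₁ + Δv₂ = 922.8 m/s = 0.9228 km/s.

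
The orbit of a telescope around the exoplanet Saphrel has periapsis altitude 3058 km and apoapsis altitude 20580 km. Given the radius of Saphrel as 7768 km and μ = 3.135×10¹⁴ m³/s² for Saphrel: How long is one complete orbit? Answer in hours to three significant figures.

T ≈ 8.54 hours

r_p = 7768 + 3058 = 10826 km = 1.0826×10⁷ m.
r_a = 7768 + 20580 = 28348 km = 2.8348×10⁷ m.
Semi-major axis a = (r_p + r_a)/2 = (10826 + 28348)/2 = 19587 km = 1.959×10⁷ m.
By Kepler's third law T = 2π√(a³/μ) = 2π × 4.896×10³ = 3.076×10⁴ s.
= 8.545 hours.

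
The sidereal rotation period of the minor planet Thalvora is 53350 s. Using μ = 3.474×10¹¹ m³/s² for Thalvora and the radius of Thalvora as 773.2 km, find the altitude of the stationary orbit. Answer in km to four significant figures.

h_sync ≈ 2153 km

A synchronous orbit has period T, so by Kepler's third law a = (μT²/4π²)^(1/3).
μT²/4π² = 3.474×10¹¹ × (5.335×10⁴)² / 39.48 = 2.505×10¹⁹ m³.
a = 2.926×10⁶ m = 2925.8 km.
Altitude h = a − R = 2925.8 − 773.2 = 2152.6 km.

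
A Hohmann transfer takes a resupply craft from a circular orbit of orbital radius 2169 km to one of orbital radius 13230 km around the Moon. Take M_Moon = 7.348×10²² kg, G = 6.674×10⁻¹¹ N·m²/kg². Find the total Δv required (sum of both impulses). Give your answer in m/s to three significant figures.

Δv_total ≈ 753 m/s

μ = GM = 6.674×10⁻¹¹ × 7.348×10²² = 4.904×10¹² m³/s².
r₁ = 2169 km = 2.169×10⁶ m.
r₂ = 13230 km = 1.323×10⁷ m.
Transfer ellipse a_t = (r₁ + r₂)/2 = 7.700×10⁶ m.
At r₁: circular v_c1 = √(μ/r₁) = 1504 m/s; transfer-perilune v_p = √[μ(2/r₁ − 1/a_t)] = 1971 m/s.
Δv₁ = v_p − v_c1 = 467.4 m/s.
At r₂: circular v_c2 = √(μ/r₂) = 608.8 m/s; transfer-apolune v_a = √[μ(2/r₂ − 1/a_t)] = 323.1 m/s.
Δv₂ = v_c2 − v_a = 285.7 m/s.
Total Δv = Δv₁ + Δv₂ = 753.1 m/s.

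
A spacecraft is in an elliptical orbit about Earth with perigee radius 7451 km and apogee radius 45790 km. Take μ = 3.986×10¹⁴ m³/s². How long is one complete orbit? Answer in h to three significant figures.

Semi-major axis a = (r_p + r_a)/2 = (7451.0 + 45790)/2 = 26620 km = 2.662×10⁷ m.
By Kepler's third law T = 2π√(a³/μ) = 2π × 6.879×10³ = 4.323×10⁴ s.
= 12.01 h.

T ≈ 12.0 h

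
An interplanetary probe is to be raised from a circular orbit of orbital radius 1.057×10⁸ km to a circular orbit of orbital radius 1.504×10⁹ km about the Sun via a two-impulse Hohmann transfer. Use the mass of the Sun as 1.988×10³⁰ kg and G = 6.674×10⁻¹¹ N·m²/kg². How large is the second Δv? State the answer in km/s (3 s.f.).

Δv ≈ 5.99 km/s

μ = GM = 6.674×10⁻¹¹ × 1.988×10³⁰ = 1.327×10²⁰ m³/s².
r₁ = 1.057×10⁸ km = 1.057×10¹¹ m.
r₂ = 1.504×10⁹ km = 1.504×10¹² m.
Transfer ellipse a_t = (r₁ + r₂)/2 = 8.048×10¹¹ m.
At r₁: circular v_c1 = √(μ/r₁) = 35430 m/s; transfer-perihelion v_p = √[μ(2/r₁ − 1/a_t)] = 48430 m/s.
At r₂: circular v_c2 = √(μ/r₂) = 9392 m/s; transfer-aphelion v_a = √[μ(2/r₂ − 1/a_t)] = 3404 m/s.
Δv₂ = v_c2 − v_a = 5989 m/s.
= 5.989 km/s.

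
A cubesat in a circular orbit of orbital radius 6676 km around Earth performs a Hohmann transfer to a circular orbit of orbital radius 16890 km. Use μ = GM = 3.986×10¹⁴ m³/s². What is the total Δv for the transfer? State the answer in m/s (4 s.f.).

Δv_total ≈ 2725 m/s

r₁ = 6676 km = 6.676×10⁶ m.
r₂ = 16890 km = 1.689×10⁷ m.
Transfer ellipse a_t = (r₁ + r₂)/2 = 1.178×10⁷ m.
At r₁: circular v_c1 = √(μ/r₁) = 7727 m/s; transfer-perigee v_p = √[μ(2/r₁ − 1/a_t)] = 9251 m/s.
Δv₁ = v_p − v_c1 = 1524 m/s.
At r₂: circular v_c2 = √(μ/r₂) = 4858 m/s; transfer-apogee v_a = √[μ(2/r₂ − 1/a_t)] = 3657 m/s.
Δv₂ = v_c2 − v_a = 1201 m/s.
Total Δv = Δv₁ + Δv₂ = 2725 m/s.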